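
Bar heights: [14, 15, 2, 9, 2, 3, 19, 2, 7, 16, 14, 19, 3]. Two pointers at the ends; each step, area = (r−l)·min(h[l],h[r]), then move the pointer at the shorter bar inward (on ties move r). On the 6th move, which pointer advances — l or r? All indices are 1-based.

l=1 r=13: min(14,3)*12=36 best=36 *, r--
l=1 r=12: min(14,19)*11=154 best=154 *, l++
l=2 r=12: min(15,19)*10=150 best=154, l++
l=3 r=12: min(2,19)*9=18 best=154, l++
l=4 r=12: min(9,19)*8=72 best=154, l++
l=5 r=12: min(2,19)*7=14 best=154, l++

l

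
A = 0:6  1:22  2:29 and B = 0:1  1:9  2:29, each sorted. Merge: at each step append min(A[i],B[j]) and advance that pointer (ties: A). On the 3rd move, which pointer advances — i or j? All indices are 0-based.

[i=0,j=0] A[i]=6>B[j]=1 take 1 → j++
[i=0,j=1] A[i]=6<=B[j]=9 take 6 → i++
[i=1,j=1] A[i]=22>B[j]=9 take 9 → j++

j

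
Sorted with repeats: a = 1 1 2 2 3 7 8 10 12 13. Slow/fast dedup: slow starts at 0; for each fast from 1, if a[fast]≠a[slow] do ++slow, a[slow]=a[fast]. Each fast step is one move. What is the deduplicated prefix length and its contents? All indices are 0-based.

length 8; prefix = [1, 2, 3, 7, 8, 10, 12, 13]

slow=0 fast=1: a[fast]=1=a[slow] dup, fast++
slow=0 fast=2: a[fast]=2≠a[slow]=1 write a[1]=2, slow++,fast++
slow=1 fast=3: a[fast]=2=a[slow] dup, fast++
slow=1 fast=4: a[fast]=3≠a[slow]=2 write a[2]=3, slow++,fast++
slow=2 fast=5: a[fast]=7≠a[slow]=3 write a[3]=7, slow++,fast++
slow=3 fast=6: a[fast]=8≠a[slow]=7 write a[4]=8, slow++,fast++
slow=4 fast=7: a[fast]=10≠a[slow]=8 write a[5]=10, slow++,fast++
slow=5 fast=8: a[fast]=12≠a[slow]=10 write a[6]=12, slow++,fast++
slow=6 fast=9: a[fast]=13≠a[slow]=12 write a[7]=13, slow++,fast++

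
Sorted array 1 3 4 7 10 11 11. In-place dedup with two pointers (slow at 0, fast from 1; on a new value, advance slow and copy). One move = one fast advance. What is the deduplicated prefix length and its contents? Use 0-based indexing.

length 6; prefix = [1, 3, 4, 7, 10, 11]

(s=0,f=1) a[fast]=3≠a[slow]=1 write a[1]=3 → slow++,fast++
(s=1,f=2) a[fast]=4≠a[slow]=3 write a[2]=4 → slow++,fast++
(s=2,f=3) a[fast]=7≠a[slow]=4 write a[3]=7 → slow++,fast++
(s=3,f=4) a[fast]=10≠a[slow]=7 write a[4]=10 → slow++,fast++
(s=4,f=5) a[fast]=11≠a[slow]=10 write a[5]=11 → slow++,fast++
(s=5,f=6) a[fast]=11=a[slow] dup → fast++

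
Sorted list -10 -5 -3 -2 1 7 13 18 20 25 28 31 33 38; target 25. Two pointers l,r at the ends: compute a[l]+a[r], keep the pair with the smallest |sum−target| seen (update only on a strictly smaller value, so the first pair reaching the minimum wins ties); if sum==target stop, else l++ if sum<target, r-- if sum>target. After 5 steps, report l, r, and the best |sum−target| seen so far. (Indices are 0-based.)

[0,13] -10+38=28 d=3 * → r--
[0,12] -10+33=23 d=2 * → l++
[1,12] -5+33=28 d=3 → r--
[1,11] -5+31=26 d=1 * → r--
[1,10] -5+28=23 d=2 → l++

l=2, r=10, best |Δ|=1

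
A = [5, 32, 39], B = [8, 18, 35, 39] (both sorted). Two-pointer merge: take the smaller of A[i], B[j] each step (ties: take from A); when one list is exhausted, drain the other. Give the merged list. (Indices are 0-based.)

[5, 8, 18, 32, 35, 39, 39]

i=0 j=0: A[i]=5<=B[j]=8 take 5, i++
i=1 j=0: A[i]=32>B[j]=8 take 8, j++
i=1 j=1: A[i]=32>B[j]=18 take 18, j++
i=1 j=2: A[i]=32<=B[j]=35 take 32, i++
i=2 j=2: A[i]=39>B[j]=35 take 35, j++
i=2 j=3: A[i]=39<=B[j]=39 take 39, i++
i=3 j=3: A done, take B[j]=39, j++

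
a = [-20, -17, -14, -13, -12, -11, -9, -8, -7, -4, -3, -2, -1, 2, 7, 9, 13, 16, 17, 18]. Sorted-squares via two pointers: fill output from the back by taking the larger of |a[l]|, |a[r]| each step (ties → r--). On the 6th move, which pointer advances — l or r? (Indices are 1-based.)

l=1 r=20: |-20|>|18| out[20]=400, l++
l=2 r=20: |-17|<=|18| out[19]=324, r--
l=2 r=19: |-17|<=|17| out[18]=289, r--
l=2 r=18: |-17|>|16| out[17]=289, l++
l=3 r=18: |-14|<=|16| out[16]=256, r--
l=3 r=17: |-14|>|13| out[15]=196, l++

l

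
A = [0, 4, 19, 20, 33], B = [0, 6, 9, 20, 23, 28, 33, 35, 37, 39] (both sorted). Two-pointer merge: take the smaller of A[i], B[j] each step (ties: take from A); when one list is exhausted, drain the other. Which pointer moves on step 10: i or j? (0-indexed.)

i=0 j=0: A[i]=0<=B[j]=0 take 0, i++
i=1 j=0: A[i]=4>B[j]=0 take 0, j++
i=1 j=1: A[i]=4<=B[j]=6 take 4, i++
i=2 j=1: A[i]=19>B[j]=6 take 6, j++
i=2 j=2: A[i]=19>B[j]=9 take 9, j++
i=2 j=3: A[i]=19<=B[j]=20 take 19, i++
i=3 j=3: A[i]=20<=B[j]=20 take 20, i++
i=4 j=3: A[i]=33>B[j]=20 take 20, j++
i=4 j=4: A[i]=33>B[j]=23 take 23, j++
i=4 j=5: A[i]=33>B[j]=28 take 28, j++

j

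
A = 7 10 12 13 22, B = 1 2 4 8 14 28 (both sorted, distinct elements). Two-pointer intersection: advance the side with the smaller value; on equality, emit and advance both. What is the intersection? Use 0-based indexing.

intersection = []

i=0 j=0: 7>1, j++
i=0 j=1: 7>2, j++
i=0 j=2: 7>4, j++
i=0 j=3: 7<8, i++
i=1 j=3: 10>8, j++
i=1 j=4: 10<14, i++
i=2 j=4: 12<14, i++
i=3 j=4: 13<14, i++
i=4 j=4: 22>14, j++
i=4 j=5: 22<28, i++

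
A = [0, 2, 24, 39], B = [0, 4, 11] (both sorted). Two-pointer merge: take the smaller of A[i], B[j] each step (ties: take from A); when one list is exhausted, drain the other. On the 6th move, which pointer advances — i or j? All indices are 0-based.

i

i=0 j=0: A[i]=0<=B[j]=0 take 0, i++
i=1 j=0: A[i]=2>B[j]=0 take 0, j++
i=1 j=1: A[i]=2<=B[j]=4 take 2, i++
i=2 j=1: A[i]=24>B[j]=4 take 4, j++
i=2 j=2: A[i]=24>B[j]=11 take 11, j++
i=2 j=3: B done, take A[i]=24, i++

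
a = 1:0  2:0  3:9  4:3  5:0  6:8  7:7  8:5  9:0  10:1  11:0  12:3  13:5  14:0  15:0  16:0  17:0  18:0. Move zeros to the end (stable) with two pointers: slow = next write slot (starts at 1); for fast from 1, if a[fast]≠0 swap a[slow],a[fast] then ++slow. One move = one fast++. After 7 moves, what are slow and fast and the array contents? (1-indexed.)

slow=5, fast=8, a=[9, 3, 8, 7, 0, 0, 0, 5, 0, 1, 0, 3, 5, 0, 0, 0, 0, 0]

(s=1,f=1) a[fast]=0 → fast++
(s=1,f=2) a[fast]=0 → fast++
(s=1,f=3) a[fast]=9≠0 swap→a[1]=9 → slow++,fast++
(s=2,f=4) a[fast]=3≠0 swap→a[2]=3 → slow++,fast++
(s=3,f=5) a[fast]=0 → fast++
(s=3,f=6) a[fast]=8≠0 swap→a[3]=8 → slow++,fast++
(s=4,f=7) a[fast]=7≠0 swap→a[4]=7 → slow++,fast++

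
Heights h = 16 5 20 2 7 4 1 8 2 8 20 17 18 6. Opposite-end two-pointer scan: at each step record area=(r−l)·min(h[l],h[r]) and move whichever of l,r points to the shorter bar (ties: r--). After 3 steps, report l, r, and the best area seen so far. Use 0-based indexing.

l=2, r=12, best area=192

[0,13] min(16,6)*13=78 best=78 * → r--
[0,12] min(16,18)*12=192 best=192 * → l++
[1,12] min(5,18)*11=55 best=192 → l++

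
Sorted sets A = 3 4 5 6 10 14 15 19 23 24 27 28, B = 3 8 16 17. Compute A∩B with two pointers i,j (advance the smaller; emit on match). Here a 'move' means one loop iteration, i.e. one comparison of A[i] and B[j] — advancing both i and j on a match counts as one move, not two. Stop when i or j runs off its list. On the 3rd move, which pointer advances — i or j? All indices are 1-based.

i

[i=1,j=1] 3==3 emit → i++,j++
[i=2,j=2] 4<8 → i++
[i=3,j=2] 5<8 → i++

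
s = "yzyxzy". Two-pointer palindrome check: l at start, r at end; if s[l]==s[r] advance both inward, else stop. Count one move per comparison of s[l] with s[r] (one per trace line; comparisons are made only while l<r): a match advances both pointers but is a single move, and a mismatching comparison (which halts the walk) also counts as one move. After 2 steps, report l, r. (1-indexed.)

l=1 r=6: 'y'=='y', l++,r--
l=2 r=5: 'z'=='z', l++,r--

l=3, r=4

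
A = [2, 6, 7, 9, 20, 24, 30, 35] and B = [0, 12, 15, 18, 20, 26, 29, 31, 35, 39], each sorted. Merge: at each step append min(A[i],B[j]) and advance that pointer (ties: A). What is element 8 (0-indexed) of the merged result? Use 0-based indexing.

[i=0,j=0] A[i]=2>B[j]=0 take 0 → j++
[i=0,j=1] A[i]=2<=B[j]=12 take 2 → i++
[i=1,j=1] A[i]=6<=B[j]=12 take 6 → i++
[i=2,j=1] A[i]=7<=B[j]=12 take 7 → i++
[i=3,j=1] A[i]=9<=B[j]=12 take 9 → i++
[i=4,j=1] A[i]=20>B[j]=12 take 12 → j++
[i=4,j=2] A[i]=20>B[j]=15 take 15 → j++
[i=4,j=3] A[i]=20>B[j]=18 take 18 → j++
[i=4,j=4] A[i]=20<=B[j]=20 take 20 → i++
[i=5,j=4] A[i]=24>B[j]=20 take 20 → j++
[i=5,j=5] A[i]=24<=B[j]=26 take 24 → i++
[i=6,j=5] A[i]=30>B[j]=26 take 26 → j++
[i=6,j=6] A[i]=30>B[j]=29 take 29 → j++
[i=6,j=7] A[i]=30<=B[j]=31 take 30 → i++
[i=7,j=7] A[i]=35>B[j]=31 take 31 → j++
[i=7,j=8] A[i]=35<=B[j]=35 take 35 → i++
[i=8,j=8] A done, take B[j]=35 → j++
[i=8,j=9] A done, take B[j]=39 → j++

merged[8] = 20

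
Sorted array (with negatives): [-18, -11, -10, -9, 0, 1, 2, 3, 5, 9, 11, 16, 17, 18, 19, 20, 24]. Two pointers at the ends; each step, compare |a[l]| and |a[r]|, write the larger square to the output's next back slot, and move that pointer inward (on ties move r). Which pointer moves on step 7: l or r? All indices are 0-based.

[0,16] |-18|<=|24| out[16]=576 → r--
[0,15] |-18|<=|20| out[15]=400 → r--
[0,14] |-18|<=|19| out[14]=361 → r--
[0,13] |-18|<=|18| out[13]=324 → r--
[0,12] |-18|>|17| out[12]=324 → l++
[1,12] |-11|<=|17| out[11]=289 → r--
[1,11] |-11|<=|16| out[10]=256 → r--

r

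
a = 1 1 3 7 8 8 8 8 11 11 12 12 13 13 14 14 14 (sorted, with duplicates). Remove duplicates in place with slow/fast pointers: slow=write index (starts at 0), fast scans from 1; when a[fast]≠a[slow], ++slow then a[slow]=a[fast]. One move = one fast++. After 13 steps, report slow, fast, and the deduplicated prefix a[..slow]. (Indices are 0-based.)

slow=6, fast=14, prefix=[1, 3, 7, 8, 11, 12, 13]

slow=0 fast=1: a[fast]=1=a[slow] dup, fast++
slow=0 fast=2: a[fast]=3≠a[slow]=1 write a[1]=3, slow++,fast++
slow=1 fast=3: a[fast]=7≠a[slow]=3 write a[2]=7, slow++,fast++
slow=2 fast=4: a[fast]=8≠a[slow]=7 write a[3]=8, slow++,fast++
slow=3 fast=5: a[fast]=8=a[slow] dup, fast++
slow=3 fast=6: a[fast]=8=a[slow] dup, fast++
slow=3 fast=7: a[fast]=8=a[slow] dup, fast++
slow=3 fast=8: a[fast]=11≠a[slow]=8 write a[4]=11, slow++,fast++
slow=4 fast=9: a[fast]=11=a[slow] dup, fast++
slow=4 fast=10: a[fast]=12≠a[slow]=11 write a[5]=12, slow++,fast++
slow=5 fast=11: a[fast]=12=a[slow] dup, fast++
slow=5 fast=12: a[fast]=13≠a[slow]=12 write a[6]=13, slow++,fast++
slow=6 fast=13: a[fast]=13=a[slow] dup, fast++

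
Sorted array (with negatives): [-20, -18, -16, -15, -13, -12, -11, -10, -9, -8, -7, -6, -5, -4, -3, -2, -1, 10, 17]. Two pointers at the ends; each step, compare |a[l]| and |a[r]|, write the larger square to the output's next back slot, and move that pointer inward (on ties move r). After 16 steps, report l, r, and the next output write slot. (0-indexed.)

l=14, r=16, next write slot=2

[0,18] |-20|>|17| out[18]=400 → l++
[1,18] |-18|>|17| out[17]=324 → l++
[2,18] |-16|<=|17| out[16]=289 → r--
[2,17] |-16|>|10| out[15]=256 → l++
[3,17] |-15|>|10| out[14]=225 → l++
[4,17] |-13|>|10| out[13]=169 → l++
[5,17] |-12|>|10| out[12]=144 → l++
[6,17] |-11|>|10| out[11]=121 → l++
[7,17] |-10|<=|10| out[10]=100 → r--
[7,16] |-10|>|-1| out[9]=100 → l++
[8,16] |-9|>|-1| out[8]=81 → l++
[9,16] |-8|>|-1| out[7]=64 → l++
[10,16] |-7|>|-1| out[6]=49 → l++
[11,16] |-6|>|-1| out[5]=36 → l++
[12,16] |-5|>|-1| out[4]=25 → l++
[13,16] |-4|>|-1| out[3]=16 → l++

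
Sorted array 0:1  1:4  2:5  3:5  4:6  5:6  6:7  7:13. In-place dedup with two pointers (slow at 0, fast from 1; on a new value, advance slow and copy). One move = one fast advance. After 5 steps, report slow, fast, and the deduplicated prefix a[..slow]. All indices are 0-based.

slow=3, fast=6, prefix=[1, 4, 5, 6]

(s=0,f=1) a[fast]=4≠a[slow]=1 write a[1]=4 → slow++,fast++
(s=1,f=2) a[fast]=5≠a[slow]=4 write a[2]=5 → slow++,fast++
(s=2,f=3) a[fast]=5=a[slow] dup → fast++
(s=2,f=4) a[fast]=6≠a[slow]=5 write a[3]=6 → slow++,fast++
(s=3,f=5) a[fast]=6=a[slow] dup → fast++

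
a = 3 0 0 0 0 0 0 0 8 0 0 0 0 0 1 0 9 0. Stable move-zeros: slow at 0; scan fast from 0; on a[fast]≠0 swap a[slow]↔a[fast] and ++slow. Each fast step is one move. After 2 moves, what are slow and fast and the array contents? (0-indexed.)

slow=0 fast=0: a[fast]=3≠0 swap→a[0]=3, slow++,fast++
slow=1 fast=1: a[fast]=0, fast++

slow=1, fast=2, a=[3, 0, 0, 0, 0, 0, 0, 0, 8, 0, 0, 0, 0, 0, 1, 0, 9, 0]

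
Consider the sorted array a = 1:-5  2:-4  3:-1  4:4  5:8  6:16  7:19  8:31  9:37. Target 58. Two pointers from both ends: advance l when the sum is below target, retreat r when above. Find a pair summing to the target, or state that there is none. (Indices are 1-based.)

l=1 r=9: -5+37=32 <58, l++
l=2 r=9: -4+37=33 <58, l++
l=3 r=9: -1+37=36 <58, l++
l=4 r=9: 4+37=41 <58, l++
l=5 r=9: 8+37=45 <58, l++
l=6 r=9: 16+37=53 <58, l++
l=7 r=9: 19+37=56 <58, l++
l=8 r=9: 31+37=68 >58, r--

no pair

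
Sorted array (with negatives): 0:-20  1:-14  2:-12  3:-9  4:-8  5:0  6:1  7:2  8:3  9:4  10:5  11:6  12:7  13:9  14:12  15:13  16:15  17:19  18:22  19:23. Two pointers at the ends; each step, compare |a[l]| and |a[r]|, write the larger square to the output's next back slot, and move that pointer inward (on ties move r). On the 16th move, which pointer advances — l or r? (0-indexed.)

l=0 r=19: |-20|<=|23| out[19]=529, r--
l=0 r=18: |-20|<=|22| out[18]=484, r--
l=0 r=17: |-20|>|19| out[17]=400, l++
l=1 r=17: |-14|<=|19| out[16]=361, r--
l=1 r=16: |-14|<=|15| out[15]=225, r--
l=1 r=15: |-14|>|13| out[14]=196, l++
l=2 r=15: |-12|<=|13| out[13]=169, r--
l=2 r=14: |-12|<=|12| out[12]=144, r--
l=2 r=13: |-12|>|9| out[11]=144, l++
l=3 r=13: |-9|<=|9| out[10]=81, r--
l=3 r=12: |-9|>|7| out[9]=81, l++
l=4 r=12: |-8|>|7| out[8]=64, l++
l=5 r=12: |0|<=|7| out[7]=49, r--
l=5 r=11: |0|<=|6| out[6]=36, r--
l=5 r=10: |0|<=|5| out[5]=25, r--
l=5 r=9: |0|<=|4| out[4]=16, r--

r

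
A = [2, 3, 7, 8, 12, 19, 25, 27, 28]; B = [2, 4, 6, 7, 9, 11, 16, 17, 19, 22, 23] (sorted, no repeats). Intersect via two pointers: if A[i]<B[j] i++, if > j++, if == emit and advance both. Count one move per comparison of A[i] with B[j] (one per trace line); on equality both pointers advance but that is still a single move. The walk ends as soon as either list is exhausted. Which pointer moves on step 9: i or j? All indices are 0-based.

i=0 j=0: 2==2 emit, i++,j++
i=1 j=1: 3<4, i++
i=2 j=1: 7>4, j++
i=2 j=2: 7>6, j++
i=2 j=3: 7==7 emit, i++,j++
i=3 j=4: 8<9, i++
i=4 j=4: 12>9, j++
i=4 j=5: 12>11, j++
i=4 j=6: 12<16, i++

i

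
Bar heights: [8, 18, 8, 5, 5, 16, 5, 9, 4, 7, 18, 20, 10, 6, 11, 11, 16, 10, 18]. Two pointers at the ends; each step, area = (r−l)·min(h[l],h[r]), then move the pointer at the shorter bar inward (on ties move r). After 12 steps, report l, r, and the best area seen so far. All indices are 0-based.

l=0 r=18: min(8,18)*18=144 best=144 *, l++
l=1 r=18: min(18,18)*17=306 best=306 *, r--
l=1 r=17: min(18,10)*16=160 best=306, r--
l=1 r=16: min(18,16)*15=240 best=306, r--
l=1 r=15: min(18,11)*14=154 best=306, r--
l=1 r=14: min(18,11)*13=143 best=306, r--
l=1 r=13: min(18,6)*12=72 best=306, r--
l=1 r=12: min(18,10)*11=110 best=306, r--
l=1 r=11: min(18,20)*10=180 best=306, l++
l=2 r=11: min(8,20)*9=72 best=306, l++
l=3 r=11: min(5,20)*8=40 best=306, l++
l=4 r=11: min(5,20)*7=35 best=306, l++

l=5, r=11, best area=306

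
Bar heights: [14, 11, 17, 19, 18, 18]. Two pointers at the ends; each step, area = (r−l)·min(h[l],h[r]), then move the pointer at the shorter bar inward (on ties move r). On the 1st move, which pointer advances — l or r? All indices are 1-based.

[1,6] min(14,18)*5=70 best=70 * → l++

l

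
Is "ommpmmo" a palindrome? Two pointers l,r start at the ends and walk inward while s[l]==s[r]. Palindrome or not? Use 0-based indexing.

palindrome

l=0 r=6: 'o'=='o', l++,r--
l=1 r=5: 'm'=='m', l++,r--
l=2 r=4: 'm'=='m', l++,r--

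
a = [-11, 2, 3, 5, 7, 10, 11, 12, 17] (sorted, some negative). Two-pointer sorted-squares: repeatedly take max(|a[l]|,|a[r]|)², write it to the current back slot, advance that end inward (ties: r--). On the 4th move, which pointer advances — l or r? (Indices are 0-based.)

l=0 r=8: |-11|<=|17| out[8]=289, r--
l=0 r=7: |-11|<=|12| out[7]=144, r--
l=0 r=6: |-11|<=|11| out[6]=121, r--
l=0 r=5: |-11|>|10| out[5]=121, l++

l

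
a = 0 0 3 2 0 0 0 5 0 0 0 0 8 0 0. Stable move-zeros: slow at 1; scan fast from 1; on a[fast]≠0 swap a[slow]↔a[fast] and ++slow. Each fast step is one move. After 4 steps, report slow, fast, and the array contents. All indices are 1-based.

(s=1,f=1) a[fast]=0 → fast++
(s=1,f=2) a[fast]=0 → fast++
(s=1,f=3) a[fast]=3≠0 swap→a[1]=3 → slow++,fast++
(s=2,f=4) a[fast]=2≠0 swap→a[2]=2 → slow++,fast++

slow=3, fast=5, a=[3, 2, 0, 0, 0, 0, 0, 5, 0, 0, 0, 0, 8, 0, 0]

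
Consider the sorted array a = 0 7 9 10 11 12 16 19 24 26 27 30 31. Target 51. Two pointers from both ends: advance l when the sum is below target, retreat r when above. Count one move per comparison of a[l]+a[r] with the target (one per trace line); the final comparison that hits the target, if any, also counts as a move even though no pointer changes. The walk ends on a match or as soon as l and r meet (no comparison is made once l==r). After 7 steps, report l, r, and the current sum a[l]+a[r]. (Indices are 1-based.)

[1,13] 0+31=31 <51 → l++
[2,13] 7+31=38 <51 → l++
[3,13] 9+31=40 <51 → l++
[4,13] 10+31=41 <51 → l++
[5,13] 11+31=42 <51 → l++
[6,13] 12+31=43 <51 → l++
[7,13] 16+31=47 <51 → l++

l=8, r=13, sum=50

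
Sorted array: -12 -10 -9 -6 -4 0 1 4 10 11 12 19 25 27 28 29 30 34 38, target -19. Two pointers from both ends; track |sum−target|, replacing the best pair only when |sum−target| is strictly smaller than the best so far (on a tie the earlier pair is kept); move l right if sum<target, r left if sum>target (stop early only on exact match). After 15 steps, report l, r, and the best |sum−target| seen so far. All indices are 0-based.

[0,18] -12+38=26 d=45 * → r--
[0,17] -12+34=22 d=41 * → r--
[0,16] -12+30=18 d=37 * → r--
[0,15] -12+29=17 d=36 * → r--
[0,14] -12+28=16 d=35 * → r--
[0,13] -12+27=15 d=34 * → r--
[0,12] -12+25=13 d=32 * → r--
[0,11] -12+19=7 d=26 * → r--
[0,10] -12+12=0 d=19 * → r--
[0,9] -12+11=-1 d=18 * → r--
[0,8] -12+10=-2 d=17 * → r--
[0,7] -12+4=-8 d=11 * → r--
[0,6] -12+1=-11 d=8 * → r--
[0,5] -12+0=-12 d=7 * → r--
[0,4] -12+-4=-16 d=3 * → r--

l=0, r=3, best |Δ|=3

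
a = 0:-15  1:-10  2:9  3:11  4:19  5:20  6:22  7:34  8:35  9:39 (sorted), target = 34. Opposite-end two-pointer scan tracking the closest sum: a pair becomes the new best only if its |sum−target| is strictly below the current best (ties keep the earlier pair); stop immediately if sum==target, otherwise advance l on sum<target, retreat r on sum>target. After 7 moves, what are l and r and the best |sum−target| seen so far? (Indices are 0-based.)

l=4, r=6, best |Δ|=1

l=0 r=9: -15+39=24 d=10 *, l++
l=1 r=9: -10+39=29 d=5 *, l++
l=2 r=9: 9+39=48 d=14, r--
l=2 r=8: 9+35=44 d=10, r--
l=2 r=7: 9+34=43 d=9, r--
l=2 r=6: 9+22=31 d=3 *, l++
l=3 r=6: 11+22=33 d=1 *, l++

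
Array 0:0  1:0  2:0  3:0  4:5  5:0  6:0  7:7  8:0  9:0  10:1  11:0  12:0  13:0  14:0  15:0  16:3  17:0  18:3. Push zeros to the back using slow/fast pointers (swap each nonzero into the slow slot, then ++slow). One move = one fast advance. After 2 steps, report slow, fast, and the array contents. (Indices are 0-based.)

(s=0,f=0) a[fast]=0 → fast++
(s=0,f=1) a[fast]=0 → fast++

slow=0, fast=2, a=[0, 0, 0, 0, 5, 0, 0, 7, 0, 0, 1, 0, 0, 0, 0, 0, 3, 0, 3]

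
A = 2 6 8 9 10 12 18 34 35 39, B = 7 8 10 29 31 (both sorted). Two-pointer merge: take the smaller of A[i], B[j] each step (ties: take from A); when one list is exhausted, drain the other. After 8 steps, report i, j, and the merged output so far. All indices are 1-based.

[i=1,j=1] A[i]=2<=B[j]=7 take 2 → i++
[i=2,j=1] A[i]=6<=B[j]=7 take 6 → i++
[i=3,j=1] A[i]=8>B[j]=7 take 7 → j++
[i=3,j=2] A[i]=8<=B[j]=8 take 8 → i++
[i=4,j=2] A[i]=9>B[j]=8 take 8 → j++
[i=4,j=3] A[i]=9<=B[j]=10 take 9 → i++
[i=5,j=3] A[i]=10<=B[j]=10 take 10 → i++
[i=6,j=3] A[i]=12>B[j]=10 take 10 → j++

i=6, j=4, merged so far=[2, 6, 7, 8, 8, 9, 10, 10]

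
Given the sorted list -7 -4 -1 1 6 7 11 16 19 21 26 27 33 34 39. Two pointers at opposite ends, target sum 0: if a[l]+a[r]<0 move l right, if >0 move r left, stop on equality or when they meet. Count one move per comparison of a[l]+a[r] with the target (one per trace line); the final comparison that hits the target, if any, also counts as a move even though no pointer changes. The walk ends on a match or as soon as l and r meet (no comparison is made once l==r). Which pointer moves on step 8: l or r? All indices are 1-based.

[1,15] -7+39=32 >0 → r--
[1,14] -7+34=27 >0 → r--
[1,13] -7+33=26 >0 → r--
[1,12] -7+27=20 >0 → r--
[1,11] -7+26=19 >0 → r--
[1,10] -7+21=14 >0 → r--
[1,9] -7+19=12 >0 → r--
[1,8] -7+16=9 >0 → r--

r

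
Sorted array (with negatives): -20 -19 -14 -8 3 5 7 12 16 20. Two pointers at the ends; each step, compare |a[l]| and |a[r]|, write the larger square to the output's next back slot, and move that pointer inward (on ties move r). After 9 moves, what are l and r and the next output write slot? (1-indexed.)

[1,10] |-20|<=|20| out[10]=400 → r--
[1,9] |-20|>|16| out[9]=400 → l++
[2,9] |-19|>|16| out[8]=361 → l++
[3,9] |-14|<=|16| out[7]=256 → r--
[3,8] |-14|>|12| out[6]=196 → l++
[4,8] |-8|<=|12| out[5]=144 → r--
[4,7] |-8|>|7| out[4]=64 → l++
[5,7] |3|<=|7| out[3]=49 → r--
[5,6] |3|<=|5| out[2]=25 → r--

l=5, r=5, next write slot=1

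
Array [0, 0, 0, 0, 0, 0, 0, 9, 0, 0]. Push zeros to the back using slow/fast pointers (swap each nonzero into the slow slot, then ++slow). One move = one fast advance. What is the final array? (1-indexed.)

[9, 0, 0, 0, 0, 0, 0, 0, 0, 0]

slow=1 fast=1: a[fast]=0, fast++
slow=1 fast=2: a[fast]=0, fast++
slow=1 fast=3: a[fast]=0, fast++
slow=1 fast=4: a[fast]=0, fast++
slow=1 fast=5: a[fast]=0, fast++
slow=1 fast=6: a[fast]=0, fast++
slow=1 fast=7: a[fast]=0, fast++
slow=1 fast=8: a[fast]=9≠0 swap→a[1]=9, slow++,fast++
slow=2 fast=9: a[fast]=0, fast++
slow=2 fast=10: a[fast]=0, fast++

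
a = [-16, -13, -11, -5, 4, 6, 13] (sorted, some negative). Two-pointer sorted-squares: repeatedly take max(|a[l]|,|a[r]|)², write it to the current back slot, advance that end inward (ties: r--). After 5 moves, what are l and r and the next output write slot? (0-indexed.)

l=3, r=4, next write slot=1

l=0 r=6: |-16|>|13| out[6]=256, l++
l=1 r=6: |-13|<=|13| out[5]=169, r--
l=1 r=5: |-13|>|6| out[4]=169, l++
l=2 r=5: |-11|>|6| out[3]=121, l++
l=3 r=5: |-5|<=|6| out[2]=36, r--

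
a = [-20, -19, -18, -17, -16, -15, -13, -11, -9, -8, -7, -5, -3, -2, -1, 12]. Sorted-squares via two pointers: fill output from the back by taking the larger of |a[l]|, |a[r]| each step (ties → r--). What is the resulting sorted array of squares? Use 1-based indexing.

[1, 4, 9, 25, 49, 64, 81, 121, 144, 169, 225, 256, 289, 324, 361, 400]

l=1 r=16: |-20|>|12| out[16]=400, l++
l=2 r=16: |-19|>|12| out[15]=361, l++
l=3 r=16: |-18|>|12| out[14]=324, l++
l=4 r=16: |-17|>|12| out[13]=289, l++
l=5 r=16: |-16|>|12| out[12]=256, l++
l=6 r=16: |-15|>|12| out[11]=225, l++
l=7 r=16: |-13|>|12| out[10]=169, l++
l=8 r=16: |-11|<=|12| out[9]=144, r--
l=8 r=15: |-11|>|-1| out[8]=121, l++
l=9 r=15: |-9|>|-1| out[7]=81, l++
l=10 r=15: |-8|>|-1| out[6]=64, l++
l=11 r=15: |-7|>|-1| out[5]=49, l++
l=12 r=15: |-5|>|-1| out[4]=25, l++
l=13 r=15: |-3|>|-1| out[3]=9, l++
l=14 r=15: |-2|>|-1| out[2]=4, l++
l=15 r=15: |-1|<=|-1| out[1]=1, r--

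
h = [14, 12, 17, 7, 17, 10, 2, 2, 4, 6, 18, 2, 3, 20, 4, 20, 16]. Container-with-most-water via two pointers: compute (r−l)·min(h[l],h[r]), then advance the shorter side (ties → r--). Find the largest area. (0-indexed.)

[0,16] min(14,16)*16=224 best=224 * → l++
[1,16] min(12,16)*15=180 best=224 → l++
[2,16] min(17,16)*14=224 best=224 → r--
[2,15] min(17,20)*13=221 best=224 → l++
[3,15] min(7,20)*12=84 best=224 → l++
[4,15] min(17,20)*11=187 best=224 → l++
[5,15] min(10,20)*10=100 best=224 → l++
[6,15] min(2,20)*9=18 best=224 → l++
[7,15] min(2,20)*8=16 best=224 → l++
[8,15] min(4,20)*7=28 best=224 → l++
[9,15] min(6,20)*6=36 best=224 → l++
[10,15] min(18,20)*5=90 best=224 → l++
[11,15] min(2,20)*4=8 best=224 → l++
[12,15] min(3,20)*3=9 best=224 → l++
[13,15] min(20,20)*2=40 best=224 → r--
[13,14] min(20,4)*1=4 best=224 → r--

max area = 224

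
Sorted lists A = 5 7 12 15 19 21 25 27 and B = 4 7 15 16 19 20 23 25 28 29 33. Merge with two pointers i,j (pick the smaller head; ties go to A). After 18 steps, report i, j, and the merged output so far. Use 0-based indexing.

i=8, j=10, merged so far=[4, 5, 7, 7, 12, 15, 15, 16, 19, 19, 20, 21, 23, 25, 25, 27, 28, 29]

[i=0,j=0] A[i]=5>B[j]=4 take 4 → j++
[i=0,j=1] A[i]=5<=B[j]=7 take 5 → i++
[i=1,j=1] A[i]=7<=B[j]=7 take 7 → i++
[i=2,j=1] A[i]=12>B[j]=7 take 7 → j++
[i=2,j=2] A[i]=12<=B[j]=15 take 12 → i++
[i=3,j=2] A[i]=15<=B[j]=15 take 15 → i++
[i=4,j=2] A[i]=19>B[j]=15 take 15 → j++
[i=4,j=3] A[i]=19>B[j]=16 take 16 → j++
[i=4,j=4] A[i]=19<=B[j]=19 take 19 → i++
[i=5,j=4] A[i]=21>B[j]=19 take 19 → j++
[i=5,j=5] A[i]=21>B[j]=20 take 20 → j++
[i=5,j=6] A[i]=21<=B[j]=23 take 21 → i++
[i=6,j=6] A[i]=25>B[j]=23 take 23 → j++
[i=6,j=7] A[i]=25<=B[j]=25 take 25 → i++
[i=7,j=7] A[i]=27>B[j]=25 take 25 → j++
[i=7,j=8] A[i]=27<=B[j]=28 take 27 → i++
[i=8,j=8] A done, take B[j]=28 → j++
[i=8,j=9] A done, take B[j]=29 → j++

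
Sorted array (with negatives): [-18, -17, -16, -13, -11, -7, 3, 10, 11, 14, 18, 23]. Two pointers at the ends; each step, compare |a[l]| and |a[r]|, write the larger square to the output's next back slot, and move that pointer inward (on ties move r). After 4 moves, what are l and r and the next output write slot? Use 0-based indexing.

l=0 r=11: |-18|<=|23| out[11]=529, r--
l=0 r=10: |-18|<=|18| out[10]=324, r--
l=0 r=9: |-18|>|14| out[9]=324, l++
l=1 r=9: |-17|>|14| out[8]=289, l++

l=2, r=9, next write slot=7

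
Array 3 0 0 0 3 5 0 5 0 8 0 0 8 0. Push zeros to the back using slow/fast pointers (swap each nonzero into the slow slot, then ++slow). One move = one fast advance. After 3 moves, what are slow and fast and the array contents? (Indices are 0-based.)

slow=1, fast=3, a=[3, 0, 0, 0, 3, 5, 0, 5, 0, 8, 0, 0, 8, 0]

(s=0,f=0) a[fast]=3≠0 swap→a[0]=3 → slow++,fast++
(s=1,f=1) a[fast]=0 → fast++
(s=1,f=2) a[fast]=0 → fast++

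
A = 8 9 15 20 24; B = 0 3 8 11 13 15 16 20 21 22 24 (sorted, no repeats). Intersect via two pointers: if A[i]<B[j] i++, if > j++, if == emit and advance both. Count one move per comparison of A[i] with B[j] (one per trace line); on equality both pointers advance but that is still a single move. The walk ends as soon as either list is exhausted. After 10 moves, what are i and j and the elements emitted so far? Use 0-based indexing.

i=0 j=0: 8>0, j++
i=0 j=1: 8>3, j++
i=0 j=2: 8==8 emit, i++,j++
i=1 j=3: 9<11, i++
i=2 j=3: 15>11, j++
i=2 j=4: 15>13, j++
i=2 j=5: 15==15 emit, i++,j++
i=3 j=6: 20>16, j++
i=3 j=7: 20==20 emit, i++,j++
i=4 j=8: 24>21, j++

i=4, j=9, emitted=[8, 15, 20]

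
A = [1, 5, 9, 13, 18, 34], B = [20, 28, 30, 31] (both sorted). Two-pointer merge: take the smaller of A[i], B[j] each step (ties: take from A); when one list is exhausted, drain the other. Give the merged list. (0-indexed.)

i=0 j=0: A[i]=1<=B[j]=20 take 1, i++
i=1 j=0: A[i]=5<=B[j]=20 take 5, i++
i=2 j=0: A[i]=9<=B[j]=20 take 9, i++
i=3 j=0: A[i]=13<=B[j]=20 take 13, i++
i=4 j=0: A[i]=18<=B[j]=20 take 18, i++
i=5 j=0: A[i]=34>B[j]=20 take 20, j++
i=5 j=1: A[i]=34>B[j]=28 take 28, j++
i=5 j=2: A[i]=34>B[j]=30 take 30, j++
i=5 j=3: A[i]=34>B[j]=31 take 31, j++
i=5 j=4: B done, take A[i]=34, i++

[1, 5, 9, 13, 18, 20, 28, 30, 31, 34]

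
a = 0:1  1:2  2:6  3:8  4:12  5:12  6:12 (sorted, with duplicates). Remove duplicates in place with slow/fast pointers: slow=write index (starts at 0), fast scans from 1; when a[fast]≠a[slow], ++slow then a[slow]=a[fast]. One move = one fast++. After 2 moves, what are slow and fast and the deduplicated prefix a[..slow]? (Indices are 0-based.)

slow=2, fast=3, prefix=[1, 2, 6]

(s=0,f=1) a[fast]=2≠a[slow]=1 write a[1]=2 → slow++,fast++
(s=1,f=2) a[fast]=6≠a[slow]=2 write a[2]=6 → slow++,fast++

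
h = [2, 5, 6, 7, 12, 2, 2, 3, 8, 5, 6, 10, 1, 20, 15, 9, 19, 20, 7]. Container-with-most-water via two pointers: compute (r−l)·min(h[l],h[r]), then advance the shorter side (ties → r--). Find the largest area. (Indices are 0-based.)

l=0 r=18: min(2,7)*18=36 best=36 *, l++
l=1 r=18: min(5,7)*17=85 best=85 *, l++
l=2 r=18: min(6,7)*16=96 best=96 *, l++
l=3 r=18: min(7,7)*15=105 best=105 *, r--
l=3 r=17: min(7,20)*14=98 best=105, l++
l=4 r=17: min(12,20)*13=156 best=156 *, l++
l=5 r=17: min(2,20)*12=24 best=156, l++
l=6 r=17: min(2,20)*11=22 best=156, l++
l=7 r=17: min(3,20)*10=30 best=156, l++
l=8 r=17: min(8,20)*9=72 best=156, l++
l=9 r=17: min(5,20)*8=40 best=156, l++
l=10 r=17: min(6,20)*7=42 best=156, l++
l=11 r=17: min(10,20)*6=60 best=156, l++
l=12 r=17: min(1,20)*5=5 best=156, l++
l=13 r=17: min(20,20)*4=80 best=156, r--
l=13 r=16: min(20,19)*3=57 best=156, r--
l=13 r=15: min(20,9)*2=18 best=156, r--
l=13 r=14: min(20,15)*1=15 best=156, r--

max area = 156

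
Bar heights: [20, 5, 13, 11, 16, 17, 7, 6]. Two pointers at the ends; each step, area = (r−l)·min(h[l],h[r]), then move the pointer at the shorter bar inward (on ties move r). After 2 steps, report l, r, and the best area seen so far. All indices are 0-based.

l=0, r=5, best area=42

l=0 r=7: min(20,6)*7=42 best=42 *, r--
l=0 r=6: min(20,7)*6=42 best=42, r--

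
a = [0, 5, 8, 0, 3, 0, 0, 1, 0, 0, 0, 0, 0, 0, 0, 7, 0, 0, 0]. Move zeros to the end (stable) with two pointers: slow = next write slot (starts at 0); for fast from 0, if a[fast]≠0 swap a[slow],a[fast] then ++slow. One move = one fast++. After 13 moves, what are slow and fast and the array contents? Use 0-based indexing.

slow=4, fast=13, a=[5, 8, 3, 1, 0, 0, 0, 0, 0, 0, 0, 0, 0, 0, 0, 7, 0, 0, 0]

(s=0,f=0) a[fast]=0 → fast++
(s=0,f=1) a[fast]=5≠0 swap→a[0]=5 → slow++,fast++
(s=1,f=2) a[fast]=8≠0 swap→a[1]=8 → slow++,fast++
(s=2,f=3) a[fast]=0 → fast++
(s=2,f=4) a[fast]=3≠0 swap→a[2]=3 → slow++,fast++
(s=3,f=5) a[fast]=0 → fast++
(s=3,f=6) a[fast]=0 → fast++
(s=3,f=7) a[fast]=1≠0 swap→a[3]=1 → slow++,fast++
(s=4,f=8) a[fast]=0 → fast++
(s=4,f=9) a[fast]=0 → fast++
(s=4,f=10) a[fast]=0 → fast++
(s=4,f=11) a[fast]=0 → fast++
(s=4,f=12) a[fast]=0 → fast++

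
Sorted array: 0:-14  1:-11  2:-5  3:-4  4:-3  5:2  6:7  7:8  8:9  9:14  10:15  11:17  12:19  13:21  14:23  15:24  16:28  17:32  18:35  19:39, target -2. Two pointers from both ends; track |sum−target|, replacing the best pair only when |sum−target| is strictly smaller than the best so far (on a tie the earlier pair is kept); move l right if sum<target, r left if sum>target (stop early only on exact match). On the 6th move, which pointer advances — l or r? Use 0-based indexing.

[0,19] -14+39=25 d=27 * → r--
[0,18] -14+35=21 d=23 * → r--
[0,17] -14+32=18 d=20 * → r--
[0,16] -14+28=14 d=16 * → r--
[0,15] -14+24=10 d=12 * → r--
[0,14] -14+23=9 d=11 * → r--

r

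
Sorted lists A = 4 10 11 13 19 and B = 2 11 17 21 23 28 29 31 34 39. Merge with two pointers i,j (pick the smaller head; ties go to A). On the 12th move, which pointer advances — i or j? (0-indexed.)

i=0 j=0: A[i]=4>B[j]=2 take 2, j++
i=0 j=1: A[i]=4<=B[j]=11 take 4, i++
i=1 j=1: A[i]=10<=B[j]=11 take 10, i++
i=2 j=1: A[i]=11<=B[j]=11 take 11, i++
i=3 j=1: A[i]=13>B[j]=11 take 11, j++
i=3 j=2: A[i]=13<=B[j]=17 take 13, i++
i=4 j=2: A[i]=19>B[j]=17 take 17, j++
i=4 j=3: A[i]=19<=B[j]=21 take 19, i++
i=5 j=3: A done, take B[j]=21, j++
i=5 j=4: A done, take B[j]=23, j++
i=5 j=5: A done, take B[j]=28, j++
i=5 j=6: A done, take B[j]=29, j++

j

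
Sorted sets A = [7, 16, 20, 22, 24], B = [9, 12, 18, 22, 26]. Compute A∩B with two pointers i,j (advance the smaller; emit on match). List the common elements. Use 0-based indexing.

i=0 j=0: 7<9, i++
i=1 j=0: 16>9, j++
i=1 j=1: 16>12, j++
i=1 j=2: 16<18, i++
i=2 j=2: 20>18, j++
i=2 j=3: 20<22, i++
i=3 j=3: 22==22 emit, i++,j++
i=4 j=4: 24<26, i++

intersection = [22]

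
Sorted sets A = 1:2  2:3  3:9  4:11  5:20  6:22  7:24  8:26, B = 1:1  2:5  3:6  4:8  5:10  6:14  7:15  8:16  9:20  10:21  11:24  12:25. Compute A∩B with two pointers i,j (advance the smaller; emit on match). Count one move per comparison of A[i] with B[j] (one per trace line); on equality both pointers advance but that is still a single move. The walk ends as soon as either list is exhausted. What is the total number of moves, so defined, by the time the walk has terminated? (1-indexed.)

i=1 j=1: 2>1, j++
i=1 j=2: 2<5, i++
i=2 j=2: 3<5, i++
i=3 j=2: 9>5, j++
i=3 j=3: 9>6, j++
i=3 j=4: 9>8, j++
i=3 j=5: 9<10, i++
i=4 j=5: 11>10, j++
i=4 j=6: 11<14, i++
i=5 j=6: 20>14, j++
i=5 j=7: 20>15, j++
i=5 j=8: 20>16, j++
i=5 j=9: 20==20 emit, i++,j++
i=6 j=10: 22>21, j++
i=6 j=11: 22<24, i++
i=7 j=11: 24==24 emit, i++,j++
i=8 j=12: 26>25, j++

17 moves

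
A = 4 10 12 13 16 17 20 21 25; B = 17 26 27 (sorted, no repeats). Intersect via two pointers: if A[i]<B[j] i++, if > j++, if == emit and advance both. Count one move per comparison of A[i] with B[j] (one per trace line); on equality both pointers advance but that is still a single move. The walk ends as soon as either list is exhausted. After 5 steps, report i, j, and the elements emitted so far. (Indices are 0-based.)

i=5, j=0, emitted=[]

i=0 j=0: 4<17, i++
i=1 j=0: 10<17, i++
i=2 j=0: 12<17, i++
i=3 j=0: 13<17, i++
i=4 j=0: 16<17, i++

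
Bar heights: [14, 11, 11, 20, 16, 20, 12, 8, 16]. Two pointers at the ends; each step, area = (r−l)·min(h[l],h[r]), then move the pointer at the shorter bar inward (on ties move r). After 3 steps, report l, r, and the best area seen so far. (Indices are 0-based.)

l=3, r=8, best area=112

l=0 r=8: min(14,16)*8=112 best=112 *, l++
l=1 r=8: min(11,16)*7=77 best=112, l++
l=2 r=8: min(11,16)*6=66 best=112, l++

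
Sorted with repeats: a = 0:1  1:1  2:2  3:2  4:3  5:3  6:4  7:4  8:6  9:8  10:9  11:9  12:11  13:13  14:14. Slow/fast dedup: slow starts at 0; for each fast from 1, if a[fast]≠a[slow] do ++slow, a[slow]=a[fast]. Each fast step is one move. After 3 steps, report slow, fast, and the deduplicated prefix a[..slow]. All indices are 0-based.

(s=0,f=1) a[fast]=1=a[slow] dup → fast++
(s=0,f=2) a[fast]=2≠a[slow]=1 write a[1]=2 → slow++,fast++
(s=1,f=3) a[fast]=2=a[slow] dup → fast++

slow=1, fast=4, prefix=[1, 2]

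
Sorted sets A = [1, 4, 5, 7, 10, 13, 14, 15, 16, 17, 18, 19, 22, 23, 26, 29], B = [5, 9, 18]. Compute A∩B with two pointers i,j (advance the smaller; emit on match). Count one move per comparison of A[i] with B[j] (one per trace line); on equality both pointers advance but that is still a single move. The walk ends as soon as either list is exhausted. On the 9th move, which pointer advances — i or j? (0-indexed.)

[i=0,j=0] 1<5 → i++
[i=1,j=0] 4<5 → i++
[i=2,j=0] 5==5 emit → i++,j++
[i=3,j=1] 7<9 → i++
[i=4,j=1] 10>9 → j++
[i=4,j=2] 10<18 → i++
[i=5,j=2] 13<18 → i++
[i=6,j=2] 14<18 → i++
[i=7,j=2] 15<18 → i++

i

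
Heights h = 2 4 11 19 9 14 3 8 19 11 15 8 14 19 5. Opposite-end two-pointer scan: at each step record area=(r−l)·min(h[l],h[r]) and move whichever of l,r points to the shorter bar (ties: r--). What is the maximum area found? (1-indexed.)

max area = 190

[1,15] min(2,5)*14=28 best=28 * → l++
[2,15] min(4,5)*13=52 best=52 * → l++
[3,15] min(11,5)*12=60 best=60 * → r--
[3,14] min(11,19)*11=121 best=121 * → l++
[4,14] min(19,19)*10=190 best=190 * → r--
[4,13] min(19,14)*9=126 best=190 → r--
[4,12] min(19,8)*8=64 best=190 → r--
[4,11] min(19,15)*7=105 best=190 → r--
[4,10] min(19,11)*6=66 best=190 → r--
[4,9] min(19,19)*5=95 best=190 → r--
[4,8] min(19,8)*4=32 best=190 → r--
[4,7] min(19,3)*3=9 best=190 → r--
[4,6] min(19,14)*2=28 best=190 → r--
[4,5] min(19,9)*1=9 best=190 → r--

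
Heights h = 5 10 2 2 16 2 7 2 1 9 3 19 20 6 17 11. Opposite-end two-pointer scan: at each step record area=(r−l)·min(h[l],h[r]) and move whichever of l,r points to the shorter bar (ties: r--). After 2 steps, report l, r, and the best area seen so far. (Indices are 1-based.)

l=3, r=16, best area=140

[1,16] min(5,11)*15=75 best=75 * → l++
[2,16] min(10,11)*14=140 best=140 * → l++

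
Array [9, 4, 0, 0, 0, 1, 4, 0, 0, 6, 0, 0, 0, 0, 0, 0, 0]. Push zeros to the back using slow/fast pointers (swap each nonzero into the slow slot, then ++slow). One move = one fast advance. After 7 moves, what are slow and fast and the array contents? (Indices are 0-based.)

(s=0,f=0) a[fast]=9≠0 swap→a[0]=9 → slow++,fast++
(s=1,f=1) a[fast]=4≠0 swap→a[1]=4 → slow++,fast++
(s=2,f=2) a[fast]=0 → fast++
(s=2,f=3) a[fast]=0 → fast++
(s=2,f=4) a[fast]=0 → fast++
(s=2,f=5) a[fast]=1≠0 swap→a[2]=1 → slow++,fast++
(s=3,f=6) a[fast]=4≠0 swap→a[3]=4 → slow++,fast++

slow=4, fast=7, a=[9, 4, 1, 4, 0, 0, 0, 0, 0, 6, 0, 0, 0, 0, 0, 0, 0]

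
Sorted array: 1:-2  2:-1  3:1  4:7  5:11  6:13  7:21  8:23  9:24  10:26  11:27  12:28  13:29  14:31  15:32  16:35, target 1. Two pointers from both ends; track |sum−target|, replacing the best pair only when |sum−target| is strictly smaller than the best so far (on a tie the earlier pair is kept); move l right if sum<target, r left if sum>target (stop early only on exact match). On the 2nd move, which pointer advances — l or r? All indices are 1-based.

[1,16] -2+35=33 d=32 * → r--
[1,15] -2+32=30 d=29 * → r--

r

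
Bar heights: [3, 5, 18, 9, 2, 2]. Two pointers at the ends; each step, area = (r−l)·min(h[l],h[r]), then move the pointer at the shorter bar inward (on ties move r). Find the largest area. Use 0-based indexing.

max area = 10

l=0 r=5: min(3,2)*5=10 best=10 *, r--
l=0 r=4: min(3,2)*4=8 best=10, r--
l=0 r=3: min(3,9)*3=9 best=10, l++
l=1 r=3: min(5,9)*2=10 best=10, l++
l=2 r=3: min(18,9)*1=9 best=10, r--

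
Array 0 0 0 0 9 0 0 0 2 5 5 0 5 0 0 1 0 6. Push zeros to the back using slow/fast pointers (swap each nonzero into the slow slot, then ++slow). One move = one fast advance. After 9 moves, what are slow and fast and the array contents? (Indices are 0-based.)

(s=0,f=0) a[fast]=0 → fast++
(s=0,f=1) a[fast]=0 → fast++
(s=0,f=2) a[fast]=0 → fast++
(s=0,f=3) a[fast]=0 → fast++
(s=0,f=4) a[fast]=9≠0 swap→a[0]=9 → slow++,fast++
(s=1,f=5) a[fast]=0 → fast++
(s=1,f=6) a[fast]=0 → fast++
(s=1,f=7) a[fast]=0 → fast++
(s=1,f=8) a[fast]=2≠0 swap→a[1]=2 → slow++,fast++

slow=2, fast=9, a=[9, 2, 0, 0, 0, 0, 0, 0, 0, 5, 5, 0, 5, 0, 0, 1, 0, 6]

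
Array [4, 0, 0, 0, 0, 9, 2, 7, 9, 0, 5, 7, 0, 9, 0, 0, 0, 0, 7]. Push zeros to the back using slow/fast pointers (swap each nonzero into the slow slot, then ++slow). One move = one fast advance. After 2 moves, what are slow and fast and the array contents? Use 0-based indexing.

slow=0 fast=0: a[fast]=4≠0 swap→a[0]=4, slow++,fast++
slow=1 fast=1: a[fast]=0, fast++

slow=1, fast=2, a=[4, 0, 0, 0, 0, 9, 2, 7, 9, 0, 5, 7, 0, 9, 0, 0, 0, 0, 7]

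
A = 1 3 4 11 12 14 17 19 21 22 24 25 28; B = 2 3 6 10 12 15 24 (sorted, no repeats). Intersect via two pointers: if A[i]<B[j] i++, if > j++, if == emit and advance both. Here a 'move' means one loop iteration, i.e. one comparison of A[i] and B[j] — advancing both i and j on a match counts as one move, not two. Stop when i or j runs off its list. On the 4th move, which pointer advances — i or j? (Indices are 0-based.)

i

[i=0,j=0] 1<2 → i++
[i=1,j=0] 3>2 → j++
[i=1,j=1] 3==3 emit → i++,j++
[i=2,j=2] 4<6 → i++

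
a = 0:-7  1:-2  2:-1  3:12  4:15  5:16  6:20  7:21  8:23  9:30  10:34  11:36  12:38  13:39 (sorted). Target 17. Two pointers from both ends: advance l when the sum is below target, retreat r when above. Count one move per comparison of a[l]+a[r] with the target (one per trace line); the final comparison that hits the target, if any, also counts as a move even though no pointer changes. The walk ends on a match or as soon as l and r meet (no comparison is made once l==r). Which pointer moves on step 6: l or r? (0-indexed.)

l=0 r=13: -7+39=32 >17, r--
l=0 r=12: -7+38=31 >17, r--
l=0 r=11: -7+36=29 >17, r--
l=0 r=10: -7+34=27 >17, r--
l=0 r=9: -7+30=23 >17, r--
l=0 r=8: -7+23=16 <17, l++

l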